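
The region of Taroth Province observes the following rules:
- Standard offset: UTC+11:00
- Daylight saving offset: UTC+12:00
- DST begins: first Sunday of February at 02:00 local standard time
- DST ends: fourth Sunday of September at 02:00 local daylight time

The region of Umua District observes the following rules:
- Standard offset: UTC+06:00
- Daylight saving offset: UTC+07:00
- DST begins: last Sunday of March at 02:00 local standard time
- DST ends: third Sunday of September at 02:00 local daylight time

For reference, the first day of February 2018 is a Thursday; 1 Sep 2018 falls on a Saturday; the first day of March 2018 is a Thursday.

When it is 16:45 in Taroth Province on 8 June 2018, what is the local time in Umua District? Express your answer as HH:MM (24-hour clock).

11:45

1 February 2018 is a Thursday, so the first Sunday is February 4.
1 September 2018 is a Saturday, so the first Sunday is September 2 and the fourth is September 23.
8 June 2018 falls between 4 February and 23 September, so daylight saving is in effect and Taroth Province is at UTC+12:00.
16:45 Taroth Province − 12h = 04:45 UTC.
1 March 2018 is a Thursday, so Sundays fall on 4, 11, 18, 25; the last is March 25.
1 September 2018 is a Saturday, so the first Sunday is September 2 and the third is September 16.
At the standard offset (UTC+06:00), 04:45 UTC + 6h = 10:45 Umua District standard time.
The standard-time date in Umua District, 8 June 2018, falls between 25 March and 16 September, so daylight saving is in effect and Umua District is at UTC+07:00.
04:45 UTC + 7h = 11:45 Umua District.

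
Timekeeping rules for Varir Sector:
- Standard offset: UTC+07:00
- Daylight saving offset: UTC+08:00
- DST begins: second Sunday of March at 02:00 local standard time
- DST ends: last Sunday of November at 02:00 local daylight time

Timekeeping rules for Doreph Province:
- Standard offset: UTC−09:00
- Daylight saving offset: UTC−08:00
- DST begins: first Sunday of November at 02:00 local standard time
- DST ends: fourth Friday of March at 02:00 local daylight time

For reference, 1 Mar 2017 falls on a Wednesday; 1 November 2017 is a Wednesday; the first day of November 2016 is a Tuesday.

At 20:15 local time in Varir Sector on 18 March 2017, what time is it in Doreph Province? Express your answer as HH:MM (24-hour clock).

1 March 2017 is a Wednesday, so the first Sunday is March 5 and the second is March 12.
1 November 2017 is a Wednesday, so Sundays fall on 5, 12, 19, 26; the last is November 26.
18 March 2017 lies within the daylight-saving period (12 March – 26 November), so Varir Sector is on daylight time, UTC+08:00.
20:15 Varir Sector − 8h = 12:15 UTC.
1 November 2016 is a Tuesday, so the first Sunday is November 6.
1 March 2017 is a Wednesday, so the first Friday is March 3 and the fourth is March 24.
At the standard offset (UTC−09:00), 12:15 UTC − 9h = 03:15 Doreph Province standard time.
The standard-time date in Doreph Province, 18 March 2017, lies within the daylight-saving period (6 November 2016 – 24 March 2017), so Doreph Province is on daylight time, UTC−08:00.
12:15 UTC − 8h = 04:15 Doreph Province.

04:15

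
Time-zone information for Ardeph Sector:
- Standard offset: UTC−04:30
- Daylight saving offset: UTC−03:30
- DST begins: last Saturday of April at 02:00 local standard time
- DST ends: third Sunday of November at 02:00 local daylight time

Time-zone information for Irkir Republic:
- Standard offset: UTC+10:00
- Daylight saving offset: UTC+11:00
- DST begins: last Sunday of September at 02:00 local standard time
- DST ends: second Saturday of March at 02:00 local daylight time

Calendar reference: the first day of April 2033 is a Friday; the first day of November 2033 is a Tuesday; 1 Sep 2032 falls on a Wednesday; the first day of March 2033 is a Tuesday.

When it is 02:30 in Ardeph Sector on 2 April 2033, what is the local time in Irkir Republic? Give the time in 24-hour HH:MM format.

17:00

1 April 2033 is a Friday, so Saturdays fall on 2, 9, 16, 23, 30; the last is April 30.
1 November 2033 is a Tuesday, so the first Sunday is November 6 and the third is November 20.
Daylight saving runs 30 April – 20 November; 2 April 2033 is outside that window, so Ardeph Sector is on standard time at UTC−04:30.
02:30 Ardeph Sector + 4h30m = 07:00 UTC.
1 September 2032 is a Wednesday, so Sundays fall on 5, 12, 19, 26; the last is September 26.
1 March 2033 is a Tuesday, so the first Saturday is March 5 and the second is March 12.
At the standard offset (UTC+10:00), 07:00 UTC + 10h = 17:00 Irkir Republic standard time.
Daylight saving runs 26 September 2032 – 12 March 2033; the standard-time date in Irkir Republic, 2 April 2033, is outside that window, so Irkir Republic is on standard time at UTC+10:00.
07:00 UTC + 10h = 17:00 Irkir Republic.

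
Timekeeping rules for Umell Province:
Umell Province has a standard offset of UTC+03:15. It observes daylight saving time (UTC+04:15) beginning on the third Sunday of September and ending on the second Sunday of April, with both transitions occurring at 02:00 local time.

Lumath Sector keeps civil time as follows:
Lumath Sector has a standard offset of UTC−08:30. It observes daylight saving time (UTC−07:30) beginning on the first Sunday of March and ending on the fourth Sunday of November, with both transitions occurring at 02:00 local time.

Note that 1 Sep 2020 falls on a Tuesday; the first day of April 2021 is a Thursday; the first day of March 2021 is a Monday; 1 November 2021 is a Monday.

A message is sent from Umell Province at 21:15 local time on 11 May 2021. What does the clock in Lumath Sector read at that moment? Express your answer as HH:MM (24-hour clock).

1 September 2020 is a Tuesday, so the first Sunday is September 6 and the third is September 20.
1 April 2021 is a Thursday, so the first Sunday is April 4 and the second is April 11.
11 May 2021 does not fall between 20 September 2020 and 11 April 2021, so daylight saving is not in effect and Umell Province is at UTC+03:15.
21:15 Umell Province − 3h15m = 18:00 UTC.
1 March 2021 is a Monday, so the first Sunday is March 7.
1 November 2021 is a Monday, so the first Sunday is November 7 and the fourth is November 28.
At the standard offset (UTC−08:30), 18:00 UTC − 8h30m = 09:30 Lumath Sector standard time.
Daylight saving runs 7 March – 28 November; the standard-time date in Lumath Sector, 11 May 2021, is inside that window, so Lumath Sector is at UTC−07:30.
18:00 UTC − 7h30m = 10:30 Lumath Sector.

10:30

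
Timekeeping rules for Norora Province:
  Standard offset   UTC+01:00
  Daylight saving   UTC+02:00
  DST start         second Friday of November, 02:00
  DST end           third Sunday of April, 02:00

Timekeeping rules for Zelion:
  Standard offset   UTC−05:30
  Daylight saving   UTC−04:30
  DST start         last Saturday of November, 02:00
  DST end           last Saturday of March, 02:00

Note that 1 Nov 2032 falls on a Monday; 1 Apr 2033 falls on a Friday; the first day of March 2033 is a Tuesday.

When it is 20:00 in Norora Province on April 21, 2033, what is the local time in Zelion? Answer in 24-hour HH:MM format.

13:30

1 November 2032 is a Monday, so the first Friday is November 5 and the second is November 12.
1 April 2033 is a Friday, so the first Sunday is April 3 and the third is April 17.
April 21, 2033 does not fall between 12 November 2032 and 17 April 2033, so daylight saving is not in effect and Norora Province is at UTC+01:00.
20:00 Norora Province − 1h = 19:00 UTC.
1 November 2032 is a Monday, so Saturdays fall on 6, 13, 20, 27; the last is November 27.
1 March 2033 is a Tuesday, so Saturdays fall on 5, 12, 19, 26; the last is March 26.
At the standard offset (UTC−05:30), 19:00 UTC − 5h30m = 13:30 Zelion standard time.
The standard-time date in Zelion, April 21, 2033, does not fall between 27 November 2032 and 26 March 2033, so daylight saving is not in effect and Zelion is at UTC−05:30.
19:00 UTC − 5h30m = 13:30 Zelion.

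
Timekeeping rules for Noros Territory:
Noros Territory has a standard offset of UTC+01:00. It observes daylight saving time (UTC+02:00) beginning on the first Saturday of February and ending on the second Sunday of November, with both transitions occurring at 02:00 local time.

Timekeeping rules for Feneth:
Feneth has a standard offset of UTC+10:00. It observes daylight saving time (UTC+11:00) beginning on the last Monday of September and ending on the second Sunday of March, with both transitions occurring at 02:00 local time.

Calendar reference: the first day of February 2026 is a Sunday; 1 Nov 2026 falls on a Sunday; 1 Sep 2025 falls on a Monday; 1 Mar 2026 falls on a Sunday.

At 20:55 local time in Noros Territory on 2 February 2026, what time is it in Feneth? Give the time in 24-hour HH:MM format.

1 February 2026 is a Sunday, so the first Saturday is February 7.
1 November 2026 is a Sunday, so the first Sunday is November 1 and the second is November 8.
Daylight saving runs 7 February – 8 November; 2 February 2026 is outside that window, so Noros Territory is on standard time at UTC+01:00.
20:55 Noros Territory − 1h = 19:55 UTC.
1 September 2025 is a Monday, so Mondays fall on 1, 8, 15, 22, 29; the last is September 29.
1 March 2026 is a Sunday, so the first Sunday is March 1 and the second is March 8.
At the standard offset (UTC+10:00), 19:55 UTC + 10h = 05:55 Feneth standard time (rolling into the next day, 3 February 2026).
The standard-time date in Feneth, 3 February 2026, falls between 29 September 2025 and 8 March 2026, so daylight saving is in effect and Feneth is at UTC+11:00.
19:55 UTC + 11h = 06:55 Feneth (rolling into the next day, 3 February 2026).

06:55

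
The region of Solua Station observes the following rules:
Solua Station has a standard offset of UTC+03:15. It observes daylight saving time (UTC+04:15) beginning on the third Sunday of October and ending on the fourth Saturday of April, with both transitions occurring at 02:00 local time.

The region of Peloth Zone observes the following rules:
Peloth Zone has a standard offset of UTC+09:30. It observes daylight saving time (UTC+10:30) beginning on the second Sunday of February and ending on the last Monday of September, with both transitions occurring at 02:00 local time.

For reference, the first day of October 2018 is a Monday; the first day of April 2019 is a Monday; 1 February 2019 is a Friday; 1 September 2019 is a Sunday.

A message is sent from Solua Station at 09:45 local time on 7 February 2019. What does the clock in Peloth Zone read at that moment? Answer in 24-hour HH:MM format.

15:00

1 October 2018 is a Monday, so the first Sunday is October 7 and the third is October 21.
1 April 2019 is a Monday, so the first Saturday is April 6 and the fourth is April 27.
Daylight saving runs 21 October 2018 – 27 April 2019; 7 February 2019 is inside that window, so Solua Station is at UTC+04:15.
09:45 Solua Station − 4h15m = 05:30 UTC.
1 February 2019 is a Friday, so the first Sunday is February 3 and the second is February 10.
1 September 2019 is a Sunday, so Mondays fall on 2, 9, 16, 23, 30; the last is September 30.
At the standard offset (UTC+09:30), 05:30 UTC + 9h30m = 15:00 Peloth Zone standard time.
Daylight saving runs 10 February – 30 September; the standard-time date in Peloth Zone, 7 February 2019, is outside that window, so Peloth Zone is on standard time at UTC+09:30.
05:30 UTC + 9h30m = 15:00 Peloth Zone.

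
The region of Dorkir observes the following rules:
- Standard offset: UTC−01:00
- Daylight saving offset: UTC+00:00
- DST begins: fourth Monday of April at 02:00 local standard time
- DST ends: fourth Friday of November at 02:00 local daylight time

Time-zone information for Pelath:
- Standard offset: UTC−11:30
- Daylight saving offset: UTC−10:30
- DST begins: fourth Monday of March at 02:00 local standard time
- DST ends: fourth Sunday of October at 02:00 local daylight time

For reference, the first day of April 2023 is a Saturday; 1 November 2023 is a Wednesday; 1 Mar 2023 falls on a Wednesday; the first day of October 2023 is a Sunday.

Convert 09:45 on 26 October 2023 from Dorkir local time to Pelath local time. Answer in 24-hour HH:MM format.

22:15

1 April 2023 is a Saturday, so the first Monday is April 3 and the fourth is April 24.
1 November 2023 is a Wednesday, so the first Friday is November 3 and the fourth is November 24.
Daylight saving runs 24 April – 24 November; 26 October 2023 is inside that window, so Dorkir is at UTC+00:00.
09:45 Dorkir − 0h = 09:45 UTC.
1 March 2023 is a Wednesday, so the first Monday is March 6 and the fourth is March 27.
1 October 2023 is a Sunday, so the first Sunday is October 1 and the fourth is October 22.
At the standard offset (UTC−11:30), 09:45 UTC − 11h30m = 22:15 Pelath standard time (rolling into the previous day, 25 October 2023).
The standard-time date in Pelath, 25 October 2023, is outside the daylight-saving period (27 March – 22 October), so Pelath is on standard time, UTC−11:30.
09:45 UTC − 11h30m = 22:15 Pelath (rolling into the previous day, 25 October 2023).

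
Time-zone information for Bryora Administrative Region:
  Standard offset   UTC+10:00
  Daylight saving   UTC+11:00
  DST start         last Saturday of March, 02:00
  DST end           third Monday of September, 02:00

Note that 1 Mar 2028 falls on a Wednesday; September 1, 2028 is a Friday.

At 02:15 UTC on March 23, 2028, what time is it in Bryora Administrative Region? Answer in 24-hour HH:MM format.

1 March 2028 is a Wednesday, so Saturdays fall on 4, 11, 18, 25; the last is March 25.
1 September 2028 is a Friday, so the first Monday is September 4 and the third is September 18.
At the standard offset (UTC+10:00), 02:15 UTC + 10h = 12:15 Bryora Administrative Region standard time.
The standard-time date in Bryora Administrative Region, March 23, 2028, is outside the daylight-saving period (25 March – 18 September), so Bryora Administrative Region is on standard time, UTC+10:00.
02:15 UTC + 10h = 12:15 local.

12:15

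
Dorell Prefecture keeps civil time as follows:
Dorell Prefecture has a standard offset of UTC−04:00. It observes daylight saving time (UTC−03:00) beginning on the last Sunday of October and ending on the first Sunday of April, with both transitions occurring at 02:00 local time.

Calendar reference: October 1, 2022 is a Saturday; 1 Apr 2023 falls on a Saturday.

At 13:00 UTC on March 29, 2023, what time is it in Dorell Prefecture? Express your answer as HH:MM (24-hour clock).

1 October 2022 is a Saturday, so Sundays fall on 2, 9, 16, 23, 30; the last is October 30.
1 April 2023 is a Saturday, so the first Sunday is April 2.
At the standard offset (UTC−04:00), 13:00 UTC − 4h = 09:00 Dorell Prefecture standard time.
Daylight saving runs 30 October 2022 – 2 April 2023; the standard-time date in Dorell Prefecture, March 29, 2023, is inside that window, so Dorell Prefecture is at UTC−03:00.
13:00 UTC − 3h = 10:00 local.

10:00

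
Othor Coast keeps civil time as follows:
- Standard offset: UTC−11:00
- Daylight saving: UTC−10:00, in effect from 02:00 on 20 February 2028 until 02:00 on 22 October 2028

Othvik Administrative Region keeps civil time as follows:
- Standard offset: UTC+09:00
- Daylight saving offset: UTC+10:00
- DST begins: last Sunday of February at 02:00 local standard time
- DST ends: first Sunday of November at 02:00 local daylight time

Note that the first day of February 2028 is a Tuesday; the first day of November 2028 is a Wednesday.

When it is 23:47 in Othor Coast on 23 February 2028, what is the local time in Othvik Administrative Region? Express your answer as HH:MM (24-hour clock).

23 February 2028 lies within the daylight-saving period (20 February – 22 October), so Othor Coast is on daylight time, UTC−10:00.
23:47 Othor Coast + 10h = 09:47 UTC (rolling into the next day, 24 February 2028).
1 February 2028 is a Tuesday, so Sundays fall on 6, 13, 20, 27; the last is February 27.
1 November 2028 is a Wednesday, so the first Sunday is November 5.
At the standard offset (UTC+09:00), 09:47 UTC + 9h = 18:47 Othvik Administrative Region standard time.
Daylight saving runs 27 February – 5 November; the standard-time date in Othvik Administrative Region, 24 February 2028, is outside that window, so Othvik Administrative Region is on standard time at UTC+09:00.
09:47 UTC + 9h = 18:47 Othvik Administrative Region.

18:47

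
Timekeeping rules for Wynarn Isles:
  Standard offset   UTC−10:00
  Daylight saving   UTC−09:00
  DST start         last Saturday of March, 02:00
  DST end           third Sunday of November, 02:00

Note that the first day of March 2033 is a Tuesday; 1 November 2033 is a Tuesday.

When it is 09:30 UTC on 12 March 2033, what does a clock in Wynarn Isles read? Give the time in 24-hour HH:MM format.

1 March 2033 is a Tuesday, so Saturdays fall on 5, 12, 19, 26; the last is March 26.
1 November 2033 is a Tuesday, so the first Sunday is November 6 and the third is November 20.
At the standard offset (UTC−10:00), 09:30 UTC − 10h = 23:30 Wynarn Isles standard time (rolling into the previous day, 11 March 2033).
The standard-time date in Wynarn Isles, 11 March 2033, does not fall between 26 March and 20 November, so daylight saving is not in effect and Wynarn Isles is at UTC−10:00.
09:30 UTC − 10h = 23:30 local (rolling into the previous day, 11 March 2033).

23:30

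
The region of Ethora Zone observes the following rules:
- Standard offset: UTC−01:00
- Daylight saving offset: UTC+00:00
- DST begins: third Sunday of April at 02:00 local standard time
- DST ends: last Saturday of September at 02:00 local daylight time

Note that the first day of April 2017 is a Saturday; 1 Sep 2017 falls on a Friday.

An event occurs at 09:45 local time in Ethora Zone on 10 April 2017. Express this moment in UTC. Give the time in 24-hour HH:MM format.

1 April 2017 is a Saturday, so the first Sunday is April 2 and the third is April 16.
1 September 2017 is a Friday, so Saturdays fall on 2, 9, 16, 23, 30; the last is September 30.
Daylight saving runs 16 April – 30 September; 10 April 2017 is outside that window, so Ethora Zone is on standard time at UTC−01:00.
09:45 local + 1h = 10:45 UTC.

10:45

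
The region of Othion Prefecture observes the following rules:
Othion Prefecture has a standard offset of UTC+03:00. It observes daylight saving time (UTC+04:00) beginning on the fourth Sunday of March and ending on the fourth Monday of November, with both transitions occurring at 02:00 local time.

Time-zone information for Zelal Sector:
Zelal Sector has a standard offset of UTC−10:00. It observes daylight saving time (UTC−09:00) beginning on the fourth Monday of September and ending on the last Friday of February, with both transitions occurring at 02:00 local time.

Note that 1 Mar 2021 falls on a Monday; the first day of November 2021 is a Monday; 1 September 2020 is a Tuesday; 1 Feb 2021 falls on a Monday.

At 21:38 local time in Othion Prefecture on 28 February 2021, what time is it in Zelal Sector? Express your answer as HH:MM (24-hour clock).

08:38

1 March 2021 is a Monday, so the first Sunday is March 7 and the fourth is March 28.
1 November 2021 is a Monday, so the first Monday is November 1 and the fourth is November 22.
28 February 2021 does not fall between 28 March and 22 November, so daylight saving is not in effect and Othion Prefecture is at UTC+03:00.
21:38 Othion Prefecture − 3h = 18:38 UTC.
1 September 2020 is a Tuesday, so the first Monday is September 7 and the fourth is September 28.
1 February 2021 is a Monday, so Fridays fall on 5, 12, 19, 26; the last is February 26.
At the standard offset (UTC−10:00), 18:38 UTC − 10h = 08:38 Zelal Sector standard time.
The standard-time date in Zelal Sector, 28 February 2021, does not fall between 28 September 2020 and 26 February 2021, so daylight saving is not in effect and Zelal Sector is at UTC−10:00.
18:38 UTC − 10h = 08:38 Zelal Sector.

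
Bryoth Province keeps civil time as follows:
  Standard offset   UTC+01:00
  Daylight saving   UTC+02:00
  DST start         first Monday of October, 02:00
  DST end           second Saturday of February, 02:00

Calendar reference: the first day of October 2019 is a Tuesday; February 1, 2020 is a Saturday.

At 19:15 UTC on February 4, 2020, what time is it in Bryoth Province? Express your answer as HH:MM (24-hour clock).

1 October 2019 is a Tuesday, so the first Monday is October 7.
1 February 2020 is a Saturday, so the first Saturday is February 1 and the second is February 8.
At the standard offset (UTC+01:00), 19:15 UTC + 1h = 20:15 Bryoth Province standard time.
The standard-time date in Bryoth Province, February 4, 2020, lies within the daylight-saving period (7 October 2019 – 8 February 2020), so Bryoth Province is on daylight time, UTC+02:00.
19:15 UTC + 2h = 21:15 local.

21:15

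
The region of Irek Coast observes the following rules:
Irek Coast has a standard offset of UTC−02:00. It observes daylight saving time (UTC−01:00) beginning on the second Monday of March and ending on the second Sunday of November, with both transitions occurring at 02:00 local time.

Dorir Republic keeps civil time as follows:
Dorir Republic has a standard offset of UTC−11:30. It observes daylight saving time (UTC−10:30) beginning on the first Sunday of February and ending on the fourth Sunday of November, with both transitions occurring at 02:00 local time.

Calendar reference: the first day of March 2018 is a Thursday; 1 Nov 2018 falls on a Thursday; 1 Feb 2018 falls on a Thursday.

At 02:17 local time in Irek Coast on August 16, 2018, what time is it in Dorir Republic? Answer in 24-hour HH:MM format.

16:47

1 March 2018 is a Thursday, so the first Monday is March 5 and the second is March 12.
1 November 2018 is a Thursday, so the first Sunday is November 4 and the second is November 11.
Daylight saving runs 12 March – 11 November; August 16, 2018 is inside that window, so Irek Coast is at UTC−01:00.
02:17 Irek Coast + 1h = 03:17 UTC.
1 February 2018 is a Thursday, so the first Sunday is February 4.
1 November 2018 is a Thursday, so the first Sunday is November 4 and the fourth is November 25.
At the standard offset (UTC−11:30), 03:17 UTC − 11h30m = 15:47 Dorir Republic standard time (rolling into the previous day, 15 August 2018).
The standard-time date in Dorir Republic, August 15, 2018, falls between 4 February and 25 November, so daylight saving is in effect and Dorir Republic is at UTC−10:30.
03:17 UTC − 10h30m = 16:47 Dorir Republic (rolling into the previous day, 15 August 2018).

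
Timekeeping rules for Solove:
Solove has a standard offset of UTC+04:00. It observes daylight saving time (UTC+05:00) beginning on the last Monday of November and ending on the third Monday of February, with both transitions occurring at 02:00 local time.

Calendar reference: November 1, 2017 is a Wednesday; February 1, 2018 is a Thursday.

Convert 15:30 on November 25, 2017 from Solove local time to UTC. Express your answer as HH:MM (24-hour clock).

11:30

1 November 2017 is a Wednesday, so Mondays fall on 6, 13, 20, 27; the last is November 27.
1 February 2018 is a Thursday, so the first Monday is February 5 and the third is February 19.
Daylight saving runs 27 November 2017 – 19 February 2018; November 25, 2017 is outside that window, so Solove is on standard time at UTC+04:00.
15:30 local − 4h = 11:30 UTC.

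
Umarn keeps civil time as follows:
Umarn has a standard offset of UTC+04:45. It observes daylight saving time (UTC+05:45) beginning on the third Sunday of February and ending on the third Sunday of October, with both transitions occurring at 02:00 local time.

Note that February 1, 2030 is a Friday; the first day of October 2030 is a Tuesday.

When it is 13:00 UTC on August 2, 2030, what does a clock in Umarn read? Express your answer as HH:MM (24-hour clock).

1 February 2030 is a Friday, so the first Sunday is February 3 and the third is February 17.
1 October 2030 is a Tuesday, so the first Sunday is October 6 and the third is October 20.
At the standard offset (UTC+04:45), 13:00 UTC + 4h45m = 17:45 Umarn standard time.
The standard-time date in Umarn, August 2, 2030, lies within the daylight-saving period (17 February – 20 October), so Umarn is on daylight time, UTC+05:45.
13:00 UTC + 5h45m = 18:45 local.

18:45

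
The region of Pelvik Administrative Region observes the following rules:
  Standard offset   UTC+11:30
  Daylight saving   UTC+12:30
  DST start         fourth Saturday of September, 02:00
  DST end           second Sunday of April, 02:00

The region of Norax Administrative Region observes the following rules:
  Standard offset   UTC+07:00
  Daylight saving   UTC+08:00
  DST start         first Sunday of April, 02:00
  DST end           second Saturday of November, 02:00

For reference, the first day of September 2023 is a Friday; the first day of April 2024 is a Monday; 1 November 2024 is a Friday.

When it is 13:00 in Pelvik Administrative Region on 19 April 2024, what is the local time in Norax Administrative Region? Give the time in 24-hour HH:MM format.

1 September 2023 is a Friday, so the first Saturday is September 2 and the fourth is September 23.
1 April 2024 is a Monday, so the first Sunday is April 7 and the second is April 14.
Daylight saving runs 23 September 2023 – 14 April 2024; 19 April 2024 is outside that window, so Pelvik Administrative Region is on standard time at UTC+11:30.
13:00 Pelvik Administrative Region − 11h30m = 01:30 UTC.
1 April 2024 is a Monday, so the first Sunday is April 7.
1 November 2024 is a Friday, so the first Saturday is November 2 and the second is November 9.
At the standard offset (UTC+07:00), 01:30 UTC + 7h = 08:30 Norax Administrative Region standard time.
Daylight saving runs 7 April – 9 November; the standard-time date in Norax Administrative Region, 19 April 2024, is inside that window, so Norax Administrative Region is at UTC+08:00.
01:30 UTC + 8h = 09:30 Norax Administrative Region.

09:30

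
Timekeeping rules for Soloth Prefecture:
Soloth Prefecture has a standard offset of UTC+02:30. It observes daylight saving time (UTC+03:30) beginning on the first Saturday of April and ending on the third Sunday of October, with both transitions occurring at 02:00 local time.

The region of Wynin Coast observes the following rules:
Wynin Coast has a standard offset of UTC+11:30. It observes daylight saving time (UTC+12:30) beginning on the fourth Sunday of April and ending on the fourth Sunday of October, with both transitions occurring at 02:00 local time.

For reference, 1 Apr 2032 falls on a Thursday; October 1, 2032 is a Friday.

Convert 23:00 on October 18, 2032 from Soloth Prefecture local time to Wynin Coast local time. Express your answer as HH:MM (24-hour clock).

09:00

1 April 2032 is a Thursday, so the first Saturday is April 3.
1 October 2032 is a Friday, so the first Sunday is October 3 and the third is October 17.
October 18, 2032 is outside the daylight-saving period (3 April – 17 October), so Soloth Prefecture is on standard time, UTC+02:30.
23:00 Soloth Prefecture − 2h30m = 20:30 UTC.
1 April 2032 is a Thursday, so the first Sunday is April 4 and the fourth is April 25.
1 October 2032 is a Friday, so the first Sunday is October 3 and the fourth is October 24.
At the standard offset (UTC+11:30), 20:30 UTC + 11h30m = 08:00 Wynin Coast standard time (rolling into the next day, 19 October 2032).
Daylight saving runs 25 April – 24 October; the standard-time date in Wynin Coast, October 19, 2032, is inside that window, so Wynin Coast is at UTC+12:30.
20:30 UTC + 12h30m = 09:00 Wynin Coast (rolling into the next day, 19 October 2032).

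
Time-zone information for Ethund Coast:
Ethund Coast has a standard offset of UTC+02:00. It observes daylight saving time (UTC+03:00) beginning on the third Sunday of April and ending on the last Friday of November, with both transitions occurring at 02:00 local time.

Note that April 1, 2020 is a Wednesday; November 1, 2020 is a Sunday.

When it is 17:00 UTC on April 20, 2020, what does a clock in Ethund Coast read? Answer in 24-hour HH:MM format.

20:00

1 April 2020 is a Wednesday, so the first Sunday is April 5 and the third is April 19.
1 November 2020 is a Sunday, so Fridays fall on 6, 13, 20, 27; the last is November 27.
At the standard offset (UTC+02:00), 17:00 UTC + 2h = 19:00 Ethund Coast standard time.
The standard-time date in Ethund Coast, April 20, 2020, falls between 19 April and 27 November, so daylight saving is in effect and Ethund Coast is at UTC+03:00.
17:00 UTC + 3h = 20:00 local.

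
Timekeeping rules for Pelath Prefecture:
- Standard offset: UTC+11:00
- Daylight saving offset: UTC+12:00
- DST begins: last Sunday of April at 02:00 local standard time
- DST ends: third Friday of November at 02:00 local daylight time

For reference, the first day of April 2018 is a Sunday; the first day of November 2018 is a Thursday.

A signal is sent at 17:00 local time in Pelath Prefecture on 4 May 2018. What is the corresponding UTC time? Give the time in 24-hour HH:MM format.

1 April 2018 is a Sunday, so Sundays fall on 1, 8, 15, 22, 29; the last is April 29.
1 November 2018 is a Thursday, so the first Friday is November 2 and the third is November 16.
4 May 2018 falls between 29 April and 16 November, so daylight saving is in effect and Pelath Prefecture is at UTC+12:00.
17:00 local − 12h = 05:00 UTC.

05:00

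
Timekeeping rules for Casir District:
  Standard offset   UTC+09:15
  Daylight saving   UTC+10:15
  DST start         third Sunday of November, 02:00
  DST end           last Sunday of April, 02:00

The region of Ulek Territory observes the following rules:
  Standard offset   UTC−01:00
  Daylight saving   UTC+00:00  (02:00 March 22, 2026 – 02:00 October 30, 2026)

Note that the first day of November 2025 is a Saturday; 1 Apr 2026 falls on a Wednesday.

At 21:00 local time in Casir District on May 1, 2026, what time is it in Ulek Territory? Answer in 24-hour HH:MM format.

1 November 2025 is a Saturday, so the first Sunday is November 2 and the third is November 16.
1 April 2026 is a Wednesday, so Sundays fall on 5, 12, 19, 26; the last is April 26.
May 1, 2026 is outside the daylight-saving period (16 November 2025 – 26 April 2026), so Casir District is on standard time, UTC+09:15.
21:00 Casir District − 9h15m = 11:45 UTC.
At the standard offset (UTC−01:00), 11:45 UTC − 1h = 10:45 Ulek Territory standard time.
The standard-time date in Ulek Territory, May 1, 2026, falls between 22 March and 30 October, so daylight saving is in effect and Ulek Territory is at UTC+00:00.
11:45 UTC + 0h = 11:45 Ulek Territory.

11:45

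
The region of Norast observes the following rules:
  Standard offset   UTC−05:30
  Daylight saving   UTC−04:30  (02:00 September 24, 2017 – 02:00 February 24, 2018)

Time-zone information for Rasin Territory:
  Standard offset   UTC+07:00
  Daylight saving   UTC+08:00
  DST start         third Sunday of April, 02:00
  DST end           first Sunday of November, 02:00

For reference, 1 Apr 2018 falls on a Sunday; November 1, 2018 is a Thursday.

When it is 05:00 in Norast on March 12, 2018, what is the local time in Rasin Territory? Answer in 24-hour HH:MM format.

17:30

Daylight saving runs 24 September 2017 – 24 February 2018; March 12, 2018 is outside that window, so Norast is on standard time at UTC−05:30.
05:00 Norast + 5h30m = 10:30 UTC.
1 April 2018 is a Sunday, so the first Sunday is April 1 and the third is April 15.
1 November 2018 is a Thursday, so the first Sunday is November 4.
At the standard offset (UTC+07:00), 10:30 UTC + 7h = 17:30 Rasin Territory standard time.
The standard-time date in Rasin Territory, March 12, 2018, is outside the daylight-saving period (15 April – 4 November), so Rasin Territory is on standard time, UTC+07:00.
10:30 UTC + 7h = 17:30 Rasin Territory.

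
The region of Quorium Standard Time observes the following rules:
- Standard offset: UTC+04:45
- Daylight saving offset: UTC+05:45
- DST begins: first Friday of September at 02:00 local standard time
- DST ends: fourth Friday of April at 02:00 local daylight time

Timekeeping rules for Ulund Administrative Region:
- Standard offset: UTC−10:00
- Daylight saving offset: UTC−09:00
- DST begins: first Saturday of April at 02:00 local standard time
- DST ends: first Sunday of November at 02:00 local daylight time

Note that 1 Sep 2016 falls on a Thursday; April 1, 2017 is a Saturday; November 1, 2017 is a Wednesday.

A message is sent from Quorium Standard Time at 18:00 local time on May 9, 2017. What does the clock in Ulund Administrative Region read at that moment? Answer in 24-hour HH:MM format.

1 September 2016 is a Thursday, so the first Friday is September 2.
1 April 2017 is a Saturday, so the first Friday is April 7 and the fourth is April 28.
May 9, 2017 does not fall between 2 September 2016 and 28 April 2017, so daylight saving is not in effect and Quorium Standard Time is at UTC+04:45.
18:00 Quorium Standard Time − 4h45m = 13:15 UTC.
1 April 2017 is a Saturday, so the first Saturday is April 1.
1 November 2017 is a Wednesday, so the first Sunday is November 5.
At the standard offset (UTC−10:00), 13:15 UTC − 10h = 03:15 Ulund Administrative Region standard time.
The standard-time date in Ulund Administrative Region, May 9, 2017, lies within the daylight-saving period (1 April – 5 November), so Ulund Administrative Region is on daylight time, UTC−09:00.
13:15 UTC − 9h = 04:15 Ulund Administrative Region.

04:15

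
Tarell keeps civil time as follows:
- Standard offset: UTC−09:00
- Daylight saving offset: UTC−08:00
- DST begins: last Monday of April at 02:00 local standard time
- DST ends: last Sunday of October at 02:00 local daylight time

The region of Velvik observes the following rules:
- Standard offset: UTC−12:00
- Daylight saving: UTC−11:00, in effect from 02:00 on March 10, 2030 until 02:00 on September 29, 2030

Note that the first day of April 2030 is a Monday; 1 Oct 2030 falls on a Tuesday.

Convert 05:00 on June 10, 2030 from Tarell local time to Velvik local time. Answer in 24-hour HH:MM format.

02:00

1 April 2030 is a Monday, so Mondays fall on 1, 8, 15, 22, 29; the last is April 29.
1 October 2030 is a Tuesday, so Sundays fall on 6, 13, 20, 27; the last is October 27.
June 10, 2030 lies within the daylight-saving period (29 April – 27 October), so Tarell is on daylight time, UTC−08:00.
05:00 Tarell + 8h = 13:00 UTC.
At the standard offset (UTC−12:00), 13:00 UTC − 12h = 01:00 Velvik standard time.
The standard-time date in Velvik, June 10, 2030, lies within the daylight-saving period (10 March – 29 September), so Velvik is on daylight time, UTC−11:00.
13:00 UTC − 11h = 02:00 Velvik.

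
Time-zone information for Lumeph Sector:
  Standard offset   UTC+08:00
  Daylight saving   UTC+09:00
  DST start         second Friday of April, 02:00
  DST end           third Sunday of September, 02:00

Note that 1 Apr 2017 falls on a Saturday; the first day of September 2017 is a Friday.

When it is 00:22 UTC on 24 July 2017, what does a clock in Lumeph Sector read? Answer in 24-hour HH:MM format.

1 April 2017 is a Saturday, so the first Friday is April 7 and the second is April 14.
1 September 2017 is a Friday, so the first Sunday is September 3 and the third is September 17.
At the standard offset (UTC+08:00), 00:22 UTC + 8h = 08:22 Lumeph Sector standard time.
The standard-time date in Lumeph Sector, 24 July 2017, falls between 14 April and 17 September, so daylight saving is in effect and Lumeph Sector is at UTC+09:00.
00:22 UTC + 9h = 09:22 local.

09:22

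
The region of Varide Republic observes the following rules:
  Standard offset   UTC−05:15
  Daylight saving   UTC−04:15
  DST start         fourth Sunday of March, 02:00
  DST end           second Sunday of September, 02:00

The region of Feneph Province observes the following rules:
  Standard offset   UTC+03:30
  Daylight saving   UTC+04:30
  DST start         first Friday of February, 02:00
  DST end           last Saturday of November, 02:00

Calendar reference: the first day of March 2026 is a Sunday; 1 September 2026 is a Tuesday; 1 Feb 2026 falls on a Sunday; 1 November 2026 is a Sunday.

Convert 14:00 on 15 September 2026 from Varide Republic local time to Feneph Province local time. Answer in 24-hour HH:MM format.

1 March 2026 is a Sunday, so the first Sunday is March 1 and the fourth is March 22.
1 September 2026 is a Tuesday, so the first Sunday is September 6 and the second is September 13.
15 September 2026 does not fall between 22 March and 13 September, so daylight saving is not in effect and Varide Republic is at UTC−05:15.
14:00 Varide Republic + 5h15m = 19:15 UTC.
1 February 2026 is a Sunday, so the first Friday is February 6.
1 November 2026 is a Sunday, so Saturdays fall on 7, 14, 21, 28; the last is November 28.
At the standard offset (UTC+03:30), 19:15 UTC + 3h30m = 22:45 Feneph Province standard time.
The standard-time date in Feneph Province, 15 September 2026, lies within the daylight-saving period (6 February – 28 November), so Feneph Province is on daylight time, UTC+04:30.
19:15 UTC + 4h30m = 23:45 Feneph Province.

23:45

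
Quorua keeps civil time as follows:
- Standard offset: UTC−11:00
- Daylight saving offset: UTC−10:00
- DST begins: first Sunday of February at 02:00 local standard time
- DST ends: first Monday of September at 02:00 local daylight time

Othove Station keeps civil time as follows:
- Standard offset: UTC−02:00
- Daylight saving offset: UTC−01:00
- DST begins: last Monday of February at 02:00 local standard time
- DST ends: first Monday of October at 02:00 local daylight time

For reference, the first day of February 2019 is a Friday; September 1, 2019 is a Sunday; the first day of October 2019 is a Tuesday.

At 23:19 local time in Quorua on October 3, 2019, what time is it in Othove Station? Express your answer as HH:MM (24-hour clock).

09:19

1 February 2019 is a Friday, so the first Sunday is February 3.
1 September 2019 is a Sunday, so the first Monday is September 2.
October 3, 2019 does not fall between 3 February and 2 September, so daylight saving is not in effect and Quorua is at UTC−11:00.
23:19 Quorua + 11h = 10:19 UTC (rolling into the next day, 4 October 2019).
1 February 2019 is a Friday, so Mondays fall on 4, 11, 18, 25; the last is February 25.
1 October 2019 is a Tuesday, so the first Monday is October 7.
At the standard offset (UTC−02:00), 10:19 UTC − 2h = 08:19 Othove Station standard time.
The standard-time date in Othove Station, October 4, 2019, falls between 25 February and 7 October, so daylight saving is in effect and Othove Station is at UTC−01:00.
10:19 UTC − 1h = 09:19 Othove Station.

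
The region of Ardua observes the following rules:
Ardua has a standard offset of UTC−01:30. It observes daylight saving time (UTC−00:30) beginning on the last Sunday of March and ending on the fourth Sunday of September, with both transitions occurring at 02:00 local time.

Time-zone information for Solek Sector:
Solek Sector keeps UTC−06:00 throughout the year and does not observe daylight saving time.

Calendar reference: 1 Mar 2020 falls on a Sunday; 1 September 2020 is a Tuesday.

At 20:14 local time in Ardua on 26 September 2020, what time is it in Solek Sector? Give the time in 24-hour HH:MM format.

14:44

1 March 2020 is a Sunday, so Sundays fall on 1, 8, 15, 22, 29; the last is March 29.
1 September 2020 is a Tuesday, so the first Sunday is September 6 and the fourth is September 27.
Daylight saving runs 29 March – 27 September; 26 September 2020 is inside that window, so Ardua is at UTC−00:30.
20:14 Ardua + 0h30m = 20:44 UTC.
Solek Sector stays on UTC−06:00 all year.
20:44 UTC − 6h = 14:44 Solek Sector.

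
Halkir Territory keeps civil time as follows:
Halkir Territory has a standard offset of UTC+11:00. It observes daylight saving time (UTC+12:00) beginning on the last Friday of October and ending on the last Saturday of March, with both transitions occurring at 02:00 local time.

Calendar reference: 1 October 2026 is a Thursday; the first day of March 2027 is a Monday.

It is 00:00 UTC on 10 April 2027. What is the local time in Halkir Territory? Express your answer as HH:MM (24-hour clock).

1 October 2026 is a Thursday, so Fridays fall on 2, 9, 16, 23, 30; the last is October 30.
1 March 2027 is a Monday, so Saturdays fall on 6, 13, 20, 27; the last is March 27.
At the standard offset (UTC+11:00), 00:00 UTC + 11h = 11:00 Halkir Territory standard time.
The standard-time date in Halkir Territory, 10 April 2027, does not fall between 30 October 2026 and 27 March 2027, so daylight saving is not in effect and Halkir Territory is at UTC+11:00.
00:00 UTC + 11h = 11:00 local.

11:00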